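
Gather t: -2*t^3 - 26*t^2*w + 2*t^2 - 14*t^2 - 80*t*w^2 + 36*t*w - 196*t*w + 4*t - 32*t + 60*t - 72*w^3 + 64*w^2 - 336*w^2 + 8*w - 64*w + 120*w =-2*t^3 + t^2*(-26*w - 12) + t*(-80*w^2 - 160*w + 32) - 72*w^3 - 272*w^2 + 64*w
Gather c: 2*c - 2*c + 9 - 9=0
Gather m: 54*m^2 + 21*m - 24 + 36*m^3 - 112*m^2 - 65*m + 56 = 36*m^3 - 58*m^2 - 44*m + 32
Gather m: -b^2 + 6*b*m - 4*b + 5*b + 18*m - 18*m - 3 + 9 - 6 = -b^2 + 6*b*m + b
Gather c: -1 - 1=-2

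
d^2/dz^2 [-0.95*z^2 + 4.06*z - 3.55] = -1.90000000000000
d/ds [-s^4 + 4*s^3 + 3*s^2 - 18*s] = -4*s^3 + 12*s^2 + 6*s - 18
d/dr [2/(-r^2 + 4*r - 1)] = 4*(r - 2)/(r^2 - 4*r + 1)^2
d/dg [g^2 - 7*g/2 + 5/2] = 2*g - 7/2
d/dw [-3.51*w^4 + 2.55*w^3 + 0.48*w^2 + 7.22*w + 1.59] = -14.04*w^3 + 7.65*w^2 + 0.96*w + 7.22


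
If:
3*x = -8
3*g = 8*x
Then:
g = -64/9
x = -8/3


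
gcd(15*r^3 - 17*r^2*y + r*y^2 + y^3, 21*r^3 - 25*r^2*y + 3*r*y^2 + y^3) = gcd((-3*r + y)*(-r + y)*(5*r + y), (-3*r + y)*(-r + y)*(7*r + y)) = 3*r^2 - 4*r*y + y^2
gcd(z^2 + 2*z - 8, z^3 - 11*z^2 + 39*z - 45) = 1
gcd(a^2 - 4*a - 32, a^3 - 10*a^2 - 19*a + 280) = a - 8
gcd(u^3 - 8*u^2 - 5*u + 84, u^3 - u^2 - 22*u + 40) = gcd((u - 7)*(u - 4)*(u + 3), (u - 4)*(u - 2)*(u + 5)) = u - 4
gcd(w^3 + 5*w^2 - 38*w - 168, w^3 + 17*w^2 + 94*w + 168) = w^2 + 11*w + 28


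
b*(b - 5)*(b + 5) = b^3 - 25*b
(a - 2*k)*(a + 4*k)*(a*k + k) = a^3*k + 2*a^2*k^2 + a^2*k - 8*a*k^3 + 2*a*k^2 - 8*k^3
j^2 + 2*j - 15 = (j - 3)*(j + 5)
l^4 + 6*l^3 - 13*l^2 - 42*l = l*(l - 3)*(l + 2)*(l + 7)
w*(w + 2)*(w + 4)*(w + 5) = w^4 + 11*w^3 + 38*w^2 + 40*w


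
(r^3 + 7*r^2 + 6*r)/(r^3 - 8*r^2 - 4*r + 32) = r*(r^2 + 7*r + 6)/(r^3 - 8*r^2 - 4*r + 32)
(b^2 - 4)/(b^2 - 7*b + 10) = (b + 2)/(b - 5)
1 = 1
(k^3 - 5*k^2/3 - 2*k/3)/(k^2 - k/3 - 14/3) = k*(-3*k^2 + 5*k + 2)/(-3*k^2 + k + 14)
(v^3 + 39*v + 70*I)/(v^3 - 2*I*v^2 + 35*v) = (v + 2*I)/v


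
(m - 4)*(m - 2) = m^2 - 6*m + 8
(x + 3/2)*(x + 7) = x^2 + 17*x/2 + 21/2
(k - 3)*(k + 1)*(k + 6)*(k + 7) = k^4 + 11*k^3 + 13*k^2 - 123*k - 126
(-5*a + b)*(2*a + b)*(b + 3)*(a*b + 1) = -10*a^3*b^2 - 30*a^3*b - 3*a^2*b^3 - 9*a^2*b^2 - 10*a^2*b - 30*a^2 + a*b^4 + 3*a*b^3 - 3*a*b^2 - 9*a*b + b^3 + 3*b^2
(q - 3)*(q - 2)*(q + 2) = q^3 - 3*q^2 - 4*q + 12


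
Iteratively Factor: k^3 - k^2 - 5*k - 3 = (k + 1)*(k^2 - 2*k - 3) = (k + 1)^2*(k - 3)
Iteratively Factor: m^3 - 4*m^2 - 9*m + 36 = (m - 3)*(m^2 - m - 12) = (m - 3)*(m + 3)*(m - 4)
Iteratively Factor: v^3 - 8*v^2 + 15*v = (v - 5)*(v^2 - 3*v) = v*(v - 5)*(v - 3)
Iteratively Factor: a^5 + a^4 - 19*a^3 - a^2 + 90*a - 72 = (a - 3)*(a^4 + 4*a^3 - 7*a^2 - 22*a + 24) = (a - 3)*(a - 1)*(a^3 + 5*a^2 - 2*a - 24) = (a - 3)*(a - 1)*(a + 4)*(a^2 + a - 6) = (a - 3)*(a - 1)*(a + 3)*(a + 4)*(a - 2)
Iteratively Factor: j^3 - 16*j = (j + 4)*(j^2 - 4*j) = (j - 4)*(j + 4)*(j)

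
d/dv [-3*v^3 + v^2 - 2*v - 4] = -9*v^2 + 2*v - 2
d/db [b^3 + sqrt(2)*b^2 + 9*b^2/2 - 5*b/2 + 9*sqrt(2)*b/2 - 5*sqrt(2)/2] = 3*b^2 + 2*sqrt(2)*b + 9*b - 5/2 + 9*sqrt(2)/2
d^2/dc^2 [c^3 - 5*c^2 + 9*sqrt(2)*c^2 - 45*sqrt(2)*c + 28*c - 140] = 6*c - 10 + 18*sqrt(2)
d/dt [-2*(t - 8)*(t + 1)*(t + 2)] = -6*t^2 + 20*t + 44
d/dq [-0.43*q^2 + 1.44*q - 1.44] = 1.44 - 0.86*q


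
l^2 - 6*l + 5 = (l - 5)*(l - 1)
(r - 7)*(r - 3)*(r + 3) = r^3 - 7*r^2 - 9*r + 63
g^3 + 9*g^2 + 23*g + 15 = (g + 1)*(g + 3)*(g + 5)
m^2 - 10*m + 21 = (m - 7)*(m - 3)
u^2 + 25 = (u - 5*I)*(u + 5*I)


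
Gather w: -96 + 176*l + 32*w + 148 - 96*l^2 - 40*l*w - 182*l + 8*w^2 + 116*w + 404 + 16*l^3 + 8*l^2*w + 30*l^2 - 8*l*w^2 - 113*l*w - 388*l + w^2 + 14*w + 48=16*l^3 - 66*l^2 - 394*l + w^2*(9 - 8*l) + w*(8*l^2 - 153*l + 162) + 504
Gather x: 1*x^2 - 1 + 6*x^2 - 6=7*x^2 - 7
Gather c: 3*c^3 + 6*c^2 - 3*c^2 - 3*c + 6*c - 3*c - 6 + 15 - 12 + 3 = 3*c^3 + 3*c^2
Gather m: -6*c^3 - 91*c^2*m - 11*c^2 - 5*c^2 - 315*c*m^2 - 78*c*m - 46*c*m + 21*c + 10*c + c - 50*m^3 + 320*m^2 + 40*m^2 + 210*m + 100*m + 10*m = -6*c^3 - 16*c^2 + 32*c - 50*m^3 + m^2*(360 - 315*c) + m*(-91*c^2 - 124*c + 320)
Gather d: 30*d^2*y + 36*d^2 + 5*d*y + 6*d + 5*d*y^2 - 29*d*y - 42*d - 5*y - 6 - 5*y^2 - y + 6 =d^2*(30*y + 36) + d*(5*y^2 - 24*y - 36) - 5*y^2 - 6*y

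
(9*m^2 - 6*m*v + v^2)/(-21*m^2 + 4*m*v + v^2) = (-3*m + v)/(7*m + v)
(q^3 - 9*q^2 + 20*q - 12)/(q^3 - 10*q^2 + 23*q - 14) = (q - 6)/(q - 7)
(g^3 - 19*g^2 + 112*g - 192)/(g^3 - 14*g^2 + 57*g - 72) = (g - 8)/(g - 3)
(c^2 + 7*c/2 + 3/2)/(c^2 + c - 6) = (c + 1/2)/(c - 2)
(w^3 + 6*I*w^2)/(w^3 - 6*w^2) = (w + 6*I)/(w - 6)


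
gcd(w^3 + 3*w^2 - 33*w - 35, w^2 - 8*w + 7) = 1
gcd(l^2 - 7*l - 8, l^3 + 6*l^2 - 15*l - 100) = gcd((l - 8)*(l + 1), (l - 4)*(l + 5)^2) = 1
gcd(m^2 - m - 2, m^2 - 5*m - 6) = m + 1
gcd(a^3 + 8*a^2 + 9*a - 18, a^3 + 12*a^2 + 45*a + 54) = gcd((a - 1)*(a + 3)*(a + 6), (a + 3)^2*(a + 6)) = a^2 + 9*a + 18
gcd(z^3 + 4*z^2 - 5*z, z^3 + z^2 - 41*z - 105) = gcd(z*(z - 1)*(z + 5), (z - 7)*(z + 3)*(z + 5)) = z + 5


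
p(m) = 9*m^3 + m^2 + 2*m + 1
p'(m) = 27*m^2 + 2*m + 2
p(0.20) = 1.51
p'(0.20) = 3.48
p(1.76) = 56.68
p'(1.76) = 89.16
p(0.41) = 2.61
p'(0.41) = 7.36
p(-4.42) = -765.46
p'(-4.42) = 520.64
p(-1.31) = -20.14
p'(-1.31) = 45.71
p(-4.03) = -579.88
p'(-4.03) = 432.44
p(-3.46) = -366.74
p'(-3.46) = 318.31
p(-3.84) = -501.54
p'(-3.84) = 392.45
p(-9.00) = -6497.00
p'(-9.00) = 2171.00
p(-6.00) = -1919.00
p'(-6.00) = 962.00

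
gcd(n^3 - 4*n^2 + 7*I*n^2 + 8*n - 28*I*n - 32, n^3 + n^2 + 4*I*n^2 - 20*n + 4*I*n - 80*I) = n - 4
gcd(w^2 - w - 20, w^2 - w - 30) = 1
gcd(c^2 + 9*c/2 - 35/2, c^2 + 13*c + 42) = c + 7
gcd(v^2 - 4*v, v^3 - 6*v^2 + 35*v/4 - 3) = v - 4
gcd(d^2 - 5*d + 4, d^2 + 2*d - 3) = d - 1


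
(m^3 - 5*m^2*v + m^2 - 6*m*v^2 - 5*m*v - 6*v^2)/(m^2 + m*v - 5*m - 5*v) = (m^2 - 6*m*v + m - 6*v)/(m - 5)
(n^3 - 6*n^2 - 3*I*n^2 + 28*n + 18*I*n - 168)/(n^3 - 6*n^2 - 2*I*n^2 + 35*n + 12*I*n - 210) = (n + 4*I)/(n + 5*I)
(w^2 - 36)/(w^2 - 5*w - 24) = (36 - w^2)/(-w^2 + 5*w + 24)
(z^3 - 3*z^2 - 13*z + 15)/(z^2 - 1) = (z^2 - 2*z - 15)/(z + 1)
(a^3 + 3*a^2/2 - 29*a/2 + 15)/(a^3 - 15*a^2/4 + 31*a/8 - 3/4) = 4*(a + 5)/(4*a - 1)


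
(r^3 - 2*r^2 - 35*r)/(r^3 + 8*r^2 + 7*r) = (r^2 - 2*r - 35)/(r^2 + 8*r + 7)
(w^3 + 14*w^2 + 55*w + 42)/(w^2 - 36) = (w^2 + 8*w + 7)/(w - 6)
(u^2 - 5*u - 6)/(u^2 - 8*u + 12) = (u + 1)/(u - 2)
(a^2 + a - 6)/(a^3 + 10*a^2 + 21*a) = (a - 2)/(a*(a + 7))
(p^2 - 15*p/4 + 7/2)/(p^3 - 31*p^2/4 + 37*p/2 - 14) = 1/(p - 4)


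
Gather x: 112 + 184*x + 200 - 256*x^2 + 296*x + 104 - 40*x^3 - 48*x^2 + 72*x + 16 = -40*x^3 - 304*x^2 + 552*x + 432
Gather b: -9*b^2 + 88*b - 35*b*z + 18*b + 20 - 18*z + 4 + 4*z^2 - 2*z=-9*b^2 + b*(106 - 35*z) + 4*z^2 - 20*z + 24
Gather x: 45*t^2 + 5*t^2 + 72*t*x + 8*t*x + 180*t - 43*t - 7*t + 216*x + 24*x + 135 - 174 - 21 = 50*t^2 + 130*t + x*(80*t + 240) - 60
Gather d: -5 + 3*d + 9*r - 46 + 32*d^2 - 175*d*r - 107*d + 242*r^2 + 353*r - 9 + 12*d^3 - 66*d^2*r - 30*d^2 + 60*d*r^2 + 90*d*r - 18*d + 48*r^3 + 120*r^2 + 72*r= 12*d^3 + d^2*(2 - 66*r) + d*(60*r^2 - 85*r - 122) + 48*r^3 + 362*r^2 + 434*r - 60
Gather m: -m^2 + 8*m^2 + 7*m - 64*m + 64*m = 7*m^2 + 7*m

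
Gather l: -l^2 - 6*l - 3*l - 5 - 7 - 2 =-l^2 - 9*l - 14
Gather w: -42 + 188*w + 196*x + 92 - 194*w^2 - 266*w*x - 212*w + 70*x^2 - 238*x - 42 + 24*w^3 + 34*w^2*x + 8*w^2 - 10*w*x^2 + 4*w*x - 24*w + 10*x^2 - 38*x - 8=24*w^3 + w^2*(34*x - 186) + w*(-10*x^2 - 262*x - 48) + 80*x^2 - 80*x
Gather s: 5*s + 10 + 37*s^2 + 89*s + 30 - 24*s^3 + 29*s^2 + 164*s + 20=-24*s^3 + 66*s^2 + 258*s + 60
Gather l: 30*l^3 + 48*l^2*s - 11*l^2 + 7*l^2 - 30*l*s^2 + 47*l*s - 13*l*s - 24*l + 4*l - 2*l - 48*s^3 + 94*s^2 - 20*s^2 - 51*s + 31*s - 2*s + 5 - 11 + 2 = 30*l^3 + l^2*(48*s - 4) + l*(-30*s^2 + 34*s - 22) - 48*s^3 + 74*s^2 - 22*s - 4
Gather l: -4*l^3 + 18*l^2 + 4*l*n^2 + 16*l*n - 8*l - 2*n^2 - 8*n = -4*l^3 + 18*l^2 + l*(4*n^2 + 16*n - 8) - 2*n^2 - 8*n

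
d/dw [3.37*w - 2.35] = 3.37000000000000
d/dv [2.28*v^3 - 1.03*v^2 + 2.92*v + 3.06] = 6.84*v^2 - 2.06*v + 2.92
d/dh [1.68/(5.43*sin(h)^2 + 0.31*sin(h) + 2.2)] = -(18.2448*sin(h) + 0.5208)*cos(h)/(5.43*sin(h)^2 + 0.31*sin(h) + 2.2)^2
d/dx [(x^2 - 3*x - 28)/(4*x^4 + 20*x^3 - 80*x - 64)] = (-x^3 + 10*x^2 + 7*x - 16)/(2*(x^6 + 2*x^5 - 7*x^4 - 16*x^3 + 8*x^2 + 32*x + 16))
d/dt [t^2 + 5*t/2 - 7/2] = 2*t + 5/2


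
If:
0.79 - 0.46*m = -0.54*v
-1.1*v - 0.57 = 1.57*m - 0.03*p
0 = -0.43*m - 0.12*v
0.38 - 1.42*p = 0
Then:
No Solution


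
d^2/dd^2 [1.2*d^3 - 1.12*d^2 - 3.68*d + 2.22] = 7.2*d - 2.24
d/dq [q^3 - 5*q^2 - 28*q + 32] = 3*q^2 - 10*q - 28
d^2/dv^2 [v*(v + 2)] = 2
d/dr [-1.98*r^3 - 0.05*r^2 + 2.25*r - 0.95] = -5.94*r^2 - 0.1*r + 2.25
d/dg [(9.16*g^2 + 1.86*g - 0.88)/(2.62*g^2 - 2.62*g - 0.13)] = (-28.8724*g^2 + 2.2296*g - 2.5474)/(6.8644*g^4 - 13.7288*g^3 + 6.1832*g^2 + 0.6812*g + 0.0169)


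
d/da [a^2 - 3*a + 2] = 2*a - 3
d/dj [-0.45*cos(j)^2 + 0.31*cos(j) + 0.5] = (0.9*cos(j) - 0.31)*sin(j)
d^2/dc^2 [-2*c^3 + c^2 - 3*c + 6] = 2 - 12*c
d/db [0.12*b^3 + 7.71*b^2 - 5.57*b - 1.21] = 0.36*b^2 + 15.42*b - 5.57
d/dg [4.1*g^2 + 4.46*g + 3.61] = 8.2*g + 4.46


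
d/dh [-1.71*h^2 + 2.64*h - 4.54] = 2.64 - 3.42*h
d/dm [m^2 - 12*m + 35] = 2*m - 12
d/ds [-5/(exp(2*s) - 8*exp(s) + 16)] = 10*(exp(s) - 4)*exp(s)/(exp(2*s) - 8*exp(s) + 16)^2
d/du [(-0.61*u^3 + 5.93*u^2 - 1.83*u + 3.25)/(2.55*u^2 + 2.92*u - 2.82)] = (-1.5555*u^4 - 3.5624*u^3 + 27.1427*u^2 - 50.0202*u - 4.3294)/(6.5025*u^4 + 14.892*u^3 - 5.8556*u^2 - 16.4688*u + 7.9524)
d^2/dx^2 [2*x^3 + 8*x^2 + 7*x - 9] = 12*x + 16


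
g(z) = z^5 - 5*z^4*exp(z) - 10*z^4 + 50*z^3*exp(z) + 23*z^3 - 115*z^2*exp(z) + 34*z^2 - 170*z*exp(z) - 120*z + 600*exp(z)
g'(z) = -5*z^4*exp(z) + 5*z^4 + 30*z^3*exp(z) - 40*z^3 + 35*z^2*exp(z) + 69*z^2 - 400*z*exp(z) + 68*z + 430*exp(z) - 120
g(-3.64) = -2710.85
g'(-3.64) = 3354.26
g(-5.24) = -13303.51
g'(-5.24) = 10918.59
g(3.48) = -330.19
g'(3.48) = -231.29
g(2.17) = 746.05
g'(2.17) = -624.23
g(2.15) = 758.35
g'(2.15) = -605.71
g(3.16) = -146.35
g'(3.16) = -838.41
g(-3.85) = -3483.17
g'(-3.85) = 4015.30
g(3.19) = -170.96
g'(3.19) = -801.34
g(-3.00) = -1091.64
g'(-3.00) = 1818.34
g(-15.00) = -1333800.14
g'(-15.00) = 402509.90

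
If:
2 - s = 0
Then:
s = 2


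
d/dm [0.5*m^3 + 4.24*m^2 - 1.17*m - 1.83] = 1.5*m^2 + 8.48*m - 1.17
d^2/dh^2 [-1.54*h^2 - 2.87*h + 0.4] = -3.08000000000000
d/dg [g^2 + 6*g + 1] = 2*g + 6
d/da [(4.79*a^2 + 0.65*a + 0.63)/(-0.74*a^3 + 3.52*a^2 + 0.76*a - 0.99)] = (3.5446*a^4 + 0.961999999999996*a^3 + 2.751*a^2 - 13.9194*a - 1.1223)/(0.5476*a^6 - 5.2096*a^5 + 11.2656*a^4 + 6.8156*a^3 - 6.392*a^2 - 1.5048*a + 0.9801)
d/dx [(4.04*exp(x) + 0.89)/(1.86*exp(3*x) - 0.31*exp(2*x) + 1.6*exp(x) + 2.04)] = (-15.0288*exp(3*x) - 3.7138*exp(2*x) + 0.5518*exp(x) + 6.8176)*exp(x)/(3.4596*exp(6*x) - 1.1532*exp(5*x) + 6.0481*exp(4*x) + 6.5968*exp(3*x) + 1.2952*exp(2*x) + 6.528*exp(x) + 4.1616)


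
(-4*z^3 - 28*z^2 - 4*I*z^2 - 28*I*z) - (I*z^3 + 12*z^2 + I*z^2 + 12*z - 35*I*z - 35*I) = -4*z^3 - I*z^3 - 40*z^2 - 5*I*z^2 - 12*z + 7*I*z + 35*I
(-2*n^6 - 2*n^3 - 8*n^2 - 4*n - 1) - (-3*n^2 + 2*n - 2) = -2*n^6 - 2*n^3 - 5*n^2 - 6*n + 1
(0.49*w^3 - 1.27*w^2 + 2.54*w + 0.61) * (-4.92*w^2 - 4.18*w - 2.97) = -2.4108*w^5 + 4.2002*w^4 - 8.6435*w^3 - 9.8465*w^2 - 10.0936*w - 1.8117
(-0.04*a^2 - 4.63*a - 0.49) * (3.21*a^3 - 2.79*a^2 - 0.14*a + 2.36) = -0.1284*a^5 - 14.7507*a^4 + 11.3504*a^3 + 1.9209*a^2 - 10.8582*a - 1.1564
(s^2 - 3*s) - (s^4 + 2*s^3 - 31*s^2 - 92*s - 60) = -s^4 - 2*s^3 + 32*s^2 + 89*s + 60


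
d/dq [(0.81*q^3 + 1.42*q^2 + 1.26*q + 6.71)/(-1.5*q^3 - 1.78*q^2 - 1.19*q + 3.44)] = (0.6882*q^4 + 1.8522*q^3 + 39.1072*q^2 + 33.6572*q + 12.3193)/(2.25*q^6 + 5.34*q^5 + 6.7384*q^4 - 6.0836*q^3 - 10.8303*q^2 - 8.1872*q + 11.8336)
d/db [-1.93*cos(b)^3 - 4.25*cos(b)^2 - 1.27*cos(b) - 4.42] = (5.79*cos(b)^2 + 8.5*cos(b) + 1.27)*sin(b)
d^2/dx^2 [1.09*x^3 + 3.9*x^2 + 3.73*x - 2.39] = 6.54*x + 7.8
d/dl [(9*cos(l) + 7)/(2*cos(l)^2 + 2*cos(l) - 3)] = (18*cos(l)^2 + 28*cos(l) + 41)*sin(l)/(2*cos(l) + cos(2*l) - 2)^2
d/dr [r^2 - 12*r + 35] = 2*r - 12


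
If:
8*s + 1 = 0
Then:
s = -1/8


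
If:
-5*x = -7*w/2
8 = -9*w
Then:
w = -8/9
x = -28/45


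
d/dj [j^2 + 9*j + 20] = 2*j + 9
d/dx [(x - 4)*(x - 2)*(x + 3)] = 3*x^2 - 6*x - 10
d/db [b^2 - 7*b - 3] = 2*b - 7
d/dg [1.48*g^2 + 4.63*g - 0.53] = 2.96*g + 4.63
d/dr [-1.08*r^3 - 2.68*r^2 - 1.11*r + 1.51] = -3.24*r^2 - 5.36*r - 1.11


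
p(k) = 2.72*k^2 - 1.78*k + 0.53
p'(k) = 5.44*k - 1.78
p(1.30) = 2.81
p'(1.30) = 5.29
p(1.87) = 6.71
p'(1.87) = 8.39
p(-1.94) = 14.22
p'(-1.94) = -12.33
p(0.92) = 1.19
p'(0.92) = 3.22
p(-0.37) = 1.56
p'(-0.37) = -3.79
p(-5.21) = 83.64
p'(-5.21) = -30.12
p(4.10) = 38.96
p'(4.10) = 20.52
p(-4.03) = 51.88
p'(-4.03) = -23.70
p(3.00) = 19.67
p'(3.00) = 14.54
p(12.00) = 370.85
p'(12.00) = 63.50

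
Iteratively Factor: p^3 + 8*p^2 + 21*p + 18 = (p + 2)*(p^2 + 6*p + 9) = (p + 2)*(p + 3)*(p + 3)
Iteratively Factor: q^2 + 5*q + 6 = (q + 3)*(q + 2)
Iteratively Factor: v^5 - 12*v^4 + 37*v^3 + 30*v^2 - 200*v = (v + 2)*(v^4 - 14*v^3 + 65*v^2 - 100*v) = v*(v + 2)*(v^3 - 14*v^2 + 65*v - 100) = v*(v - 5)*(v + 2)*(v^2 - 9*v + 20) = v*(v - 5)*(v - 4)*(v + 2)*(v - 5)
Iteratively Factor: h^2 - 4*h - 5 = (h - 5)*(h + 1)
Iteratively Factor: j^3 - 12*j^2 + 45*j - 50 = (j - 2)*(j^2 - 10*j + 25) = (j - 5)*(j - 2)*(j - 5)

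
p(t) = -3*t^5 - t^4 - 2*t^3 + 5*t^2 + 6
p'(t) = -15*t^4 - 4*t^3 - 6*t^2 + 10*t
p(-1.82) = 83.55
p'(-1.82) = -178.54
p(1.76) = -49.67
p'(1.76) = -166.72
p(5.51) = -16334.79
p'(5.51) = -14622.23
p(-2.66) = 428.47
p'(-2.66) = -744.73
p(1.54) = -21.06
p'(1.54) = -97.81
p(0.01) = 6.00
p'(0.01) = 0.10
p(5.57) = -17231.15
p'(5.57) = -15259.85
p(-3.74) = 2180.14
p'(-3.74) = -2846.87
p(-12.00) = 729942.00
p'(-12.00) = -305112.00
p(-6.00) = 22650.00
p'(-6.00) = -18852.00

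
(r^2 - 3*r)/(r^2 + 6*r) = (r - 3)/(r + 6)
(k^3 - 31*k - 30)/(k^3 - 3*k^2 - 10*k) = (-k^3 + 31*k + 30)/(k*(-k^2 + 3*k + 10))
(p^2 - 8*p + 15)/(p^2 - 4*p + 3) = (p - 5)/(p - 1)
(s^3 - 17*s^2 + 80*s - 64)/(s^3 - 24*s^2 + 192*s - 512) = (s - 1)/(s - 8)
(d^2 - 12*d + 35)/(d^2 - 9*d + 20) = (d - 7)/(d - 4)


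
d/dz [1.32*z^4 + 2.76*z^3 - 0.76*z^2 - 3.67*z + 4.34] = 5.28*z^3 + 8.28*z^2 - 1.52*z - 3.67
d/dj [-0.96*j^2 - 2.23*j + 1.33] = -1.92*j - 2.23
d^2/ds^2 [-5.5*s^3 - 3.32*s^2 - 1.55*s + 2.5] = -33.0*s - 6.64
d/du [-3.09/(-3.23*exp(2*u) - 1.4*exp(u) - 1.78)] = (-19.9614*exp(u) - 4.326)*exp(u)/(3.23*exp(2*u) + 1.4*exp(u) + 1.78)^2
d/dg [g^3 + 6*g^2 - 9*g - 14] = 3*g^2 + 12*g - 9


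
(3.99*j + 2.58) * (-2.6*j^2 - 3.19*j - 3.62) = -10.374*j^3 - 19.4361*j^2 - 22.674*j - 9.3396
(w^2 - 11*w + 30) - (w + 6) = w^2 - 12*w + 24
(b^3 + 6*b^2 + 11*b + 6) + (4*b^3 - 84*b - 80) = 5*b^3 + 6*b^2 - 73*b - 74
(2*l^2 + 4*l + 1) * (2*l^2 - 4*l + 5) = 4*l^4 - 4*l^2 + 16*l + 5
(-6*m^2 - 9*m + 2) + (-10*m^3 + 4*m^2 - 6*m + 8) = -10*m^3 - 2*m^2 - 15*m + 10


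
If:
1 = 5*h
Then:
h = 1/5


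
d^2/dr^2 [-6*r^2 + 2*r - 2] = -12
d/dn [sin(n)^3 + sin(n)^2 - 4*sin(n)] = (3*sin(n)^2 + 2*sin(n) - 4)*cos(n)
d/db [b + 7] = 1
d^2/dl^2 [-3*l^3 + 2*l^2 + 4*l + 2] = 4 - 18*l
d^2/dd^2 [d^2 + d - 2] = 2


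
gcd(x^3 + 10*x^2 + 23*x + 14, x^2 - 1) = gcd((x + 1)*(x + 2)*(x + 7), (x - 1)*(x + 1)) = x + 1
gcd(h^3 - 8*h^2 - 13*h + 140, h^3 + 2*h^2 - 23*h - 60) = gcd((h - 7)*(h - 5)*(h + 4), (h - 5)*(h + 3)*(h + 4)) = h^2 - h - 20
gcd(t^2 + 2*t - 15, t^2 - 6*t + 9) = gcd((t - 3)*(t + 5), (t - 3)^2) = t - 3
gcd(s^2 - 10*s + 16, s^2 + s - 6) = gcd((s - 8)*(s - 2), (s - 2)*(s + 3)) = s - 2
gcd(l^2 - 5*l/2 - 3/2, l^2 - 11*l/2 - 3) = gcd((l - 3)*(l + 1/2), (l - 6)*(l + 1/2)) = l + 1/2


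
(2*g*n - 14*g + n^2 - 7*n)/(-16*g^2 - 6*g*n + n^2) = (7 - n)/(8*g - n)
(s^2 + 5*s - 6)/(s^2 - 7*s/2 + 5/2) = 2*(s + 6)/(2*s - 5)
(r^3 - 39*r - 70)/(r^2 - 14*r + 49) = (r^2 + 7*r + 10)/(r - 7)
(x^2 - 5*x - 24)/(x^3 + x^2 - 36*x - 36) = (x^2 - 5*x - 24)/(x^3 + x^2 - 36*x - 36)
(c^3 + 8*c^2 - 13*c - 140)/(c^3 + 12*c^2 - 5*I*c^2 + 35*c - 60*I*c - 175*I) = (c - 4)/(c - 5*I)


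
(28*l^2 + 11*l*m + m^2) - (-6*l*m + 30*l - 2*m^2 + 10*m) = 28*l^2 + 17*l*m - 30*l + 3*m^2 - 10*m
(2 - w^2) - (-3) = 5 - w^2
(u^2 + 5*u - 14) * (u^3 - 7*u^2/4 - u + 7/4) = u^5 + 13*u^4/4 - 95*u^3/4 + 85*u^2/4 + 91*u/4 - 49/2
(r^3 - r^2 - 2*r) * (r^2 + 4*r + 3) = r^5 + 3*r^4 - 3*r^3 - 11*r^2 - 6*r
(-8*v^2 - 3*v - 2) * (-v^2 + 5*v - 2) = 8*v^4 - 37*v^3 + 3*v^2 - 4*v + 4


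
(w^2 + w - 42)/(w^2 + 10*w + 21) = (w - 6)/(w + 3)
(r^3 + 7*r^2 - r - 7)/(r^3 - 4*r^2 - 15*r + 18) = (r^2 + 8*r + 7)/(r^2 - 3*r - 18)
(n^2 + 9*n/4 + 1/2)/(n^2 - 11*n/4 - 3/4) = (n + 2)/(n - 3)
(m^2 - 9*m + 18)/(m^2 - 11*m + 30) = (m - 3)/(m - 5)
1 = 1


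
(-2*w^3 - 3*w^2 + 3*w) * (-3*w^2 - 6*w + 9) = 6*w^5 + 21*w^4 - 9*w^3 - 45*w^2 + 27*w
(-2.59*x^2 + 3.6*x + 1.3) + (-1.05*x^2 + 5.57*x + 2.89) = -3.64*x^2 + 9.17*x + 4.19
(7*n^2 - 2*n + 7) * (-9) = -63*n^2 + 18*n - 63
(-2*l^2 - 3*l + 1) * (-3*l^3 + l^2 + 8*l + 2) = 6*l^5 + 7*l^4 - 22*l^3 - 27*l^2 + 2*l + 2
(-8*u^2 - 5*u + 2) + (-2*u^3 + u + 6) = -2*u^3 - 8*u^2 - 4*u + 8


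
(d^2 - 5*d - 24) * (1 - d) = -d^3 + 6*d^2 + 19*d - 24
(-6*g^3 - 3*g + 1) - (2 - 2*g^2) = -6*g^3 + 2*g^2 - 3*g - 1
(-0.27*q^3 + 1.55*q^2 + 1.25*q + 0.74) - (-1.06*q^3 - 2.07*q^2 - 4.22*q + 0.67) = 0.79*q^3 + 3.62*q^2 + 5.47*q + 0.07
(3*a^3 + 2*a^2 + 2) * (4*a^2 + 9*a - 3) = 12*a^5 + 35*a^4 + 9*a^3 + 2*a^2 + 18*a - 6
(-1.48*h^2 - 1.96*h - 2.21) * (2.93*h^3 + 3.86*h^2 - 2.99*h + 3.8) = -4.3364*h^5 - 11.4556*h^4 - 9.6157*h^3 - 8.2942*h^2 - 0.840099999999999*h - 8.398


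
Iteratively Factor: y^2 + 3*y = (y + 3)*(y)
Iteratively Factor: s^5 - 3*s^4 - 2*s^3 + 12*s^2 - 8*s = (s)*(s^4 - 3*s^3 - 2*s^2 + 12*s - 8) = s*(s - 2)*(s^3 - s^2 - 4*s + 4) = s*(s - 2)*(s - 1)*(s^2 - 4) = s*(s - 2)*(s - 1)*(s + 2)*(s - 2)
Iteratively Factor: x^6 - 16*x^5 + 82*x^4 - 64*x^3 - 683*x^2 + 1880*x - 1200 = (x - 4)*(x^5 - 12*x^4 + 34*x^3 + 72*x^2 - 395*x + 300) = (x - 5)*(x - 4)*(x^4 - 7*x^3 - x^2 + 67*x - 60) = (x - 5)*(x - 4)*(x - 1)*(x^3 - 6*x^2 - 7*x + 60) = (x - 5)*(x - 4)^2*(x - 1)*(x^2 - 2*x - 15) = (x - 5)*(x - 4)^2*(x - 1)*(x + 3)*(x - 5)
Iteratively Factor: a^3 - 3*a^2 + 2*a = (a)*(a^2 - 3*a + 2) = a*(a - 2)*(a - 1)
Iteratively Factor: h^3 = (h)*(h^2) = h^2*(h)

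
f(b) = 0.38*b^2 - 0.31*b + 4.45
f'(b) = 0.76*b - 0.31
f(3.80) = 8.76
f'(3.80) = 2.58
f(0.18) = 4.41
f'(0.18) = -0.17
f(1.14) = 4.59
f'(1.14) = 0.56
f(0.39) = 4.39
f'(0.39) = -0.01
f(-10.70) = 51.27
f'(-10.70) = -8.44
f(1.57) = 4.90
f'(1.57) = 0.88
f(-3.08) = 9.01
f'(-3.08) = -2.65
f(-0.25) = 4.55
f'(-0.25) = -0.50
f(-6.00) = 19.99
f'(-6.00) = -4.87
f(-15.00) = 94.60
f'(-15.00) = -11.71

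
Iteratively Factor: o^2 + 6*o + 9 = (o + 3)*(o + 3)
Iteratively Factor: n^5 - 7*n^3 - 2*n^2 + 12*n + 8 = (n + 1)*(n^4 - n^3 - 6*n^2 + 4*n + 8) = (n - 2)*(n + 1)*(n^3 + n^2 - 4*n - 4) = (n - 2)*(n + 1)^2*(n^2 - 4) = (n - 2)^2*(n + 1)^2*(n + 2)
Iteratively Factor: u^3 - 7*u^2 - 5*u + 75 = (u - 5)*(u^2 - 2*u - 15) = (u - 5)*(u + 3)*(u - 5)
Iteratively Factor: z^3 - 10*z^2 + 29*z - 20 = (z - 4)*(z^2 - 6*z + 5) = (z - 5)*(z - 4)*(z - 1)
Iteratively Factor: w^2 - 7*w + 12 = (w - 3)*(w - 4)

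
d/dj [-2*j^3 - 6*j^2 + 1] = 6*j*(-j - 2)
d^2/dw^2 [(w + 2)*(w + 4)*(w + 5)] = 6*w + 22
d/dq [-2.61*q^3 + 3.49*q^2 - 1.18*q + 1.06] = -7.83*q^2 + 6.98*q - 1.18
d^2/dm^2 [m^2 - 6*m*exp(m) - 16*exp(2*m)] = -6*m*exp(m) - 64*exp(2*m) - 12*exp(m) + 2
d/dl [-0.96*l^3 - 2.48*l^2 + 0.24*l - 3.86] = -2.88*l^2 - 4.96*l + 0.24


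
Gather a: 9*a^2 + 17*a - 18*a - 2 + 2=9*a^2 - a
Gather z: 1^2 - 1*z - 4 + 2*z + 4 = z + 1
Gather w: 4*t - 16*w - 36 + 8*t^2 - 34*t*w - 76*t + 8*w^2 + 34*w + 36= 8*t^2 - 72*t + 8*w^2 + w*(18 - 34*t)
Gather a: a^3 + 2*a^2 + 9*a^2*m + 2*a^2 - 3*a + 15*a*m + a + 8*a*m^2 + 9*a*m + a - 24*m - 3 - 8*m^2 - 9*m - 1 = a^3 + a^2*(9*m + 4) + a*(8*m^2 + 24*m - 1) - 8*m^2 - 33*m - 4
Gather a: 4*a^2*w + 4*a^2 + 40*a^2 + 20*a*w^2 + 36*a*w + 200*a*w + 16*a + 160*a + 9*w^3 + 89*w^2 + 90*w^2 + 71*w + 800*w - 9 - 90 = a^2*(4*w + 44) + a*(20*w^2 + 236*w + 176) + 9*w^3 + 179*w^2 + 871*w - 99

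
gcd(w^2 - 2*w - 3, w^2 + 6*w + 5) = w + 1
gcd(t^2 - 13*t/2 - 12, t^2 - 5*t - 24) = t - 8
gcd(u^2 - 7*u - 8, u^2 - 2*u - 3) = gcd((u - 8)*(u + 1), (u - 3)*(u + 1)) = u + 1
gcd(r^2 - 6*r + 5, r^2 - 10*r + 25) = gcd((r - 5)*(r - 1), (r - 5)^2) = r - 5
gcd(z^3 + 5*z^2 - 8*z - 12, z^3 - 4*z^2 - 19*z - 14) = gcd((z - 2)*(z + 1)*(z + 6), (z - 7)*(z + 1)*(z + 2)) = z + 1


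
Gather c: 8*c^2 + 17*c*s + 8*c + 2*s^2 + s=8*c^2 + c*(17*s + 8) + 2*s^2 + s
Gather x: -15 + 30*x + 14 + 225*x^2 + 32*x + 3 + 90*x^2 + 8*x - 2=315*x^2 + 70*x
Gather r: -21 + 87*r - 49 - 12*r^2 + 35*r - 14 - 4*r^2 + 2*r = -16*r^2 + 124*r - 84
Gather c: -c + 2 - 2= -c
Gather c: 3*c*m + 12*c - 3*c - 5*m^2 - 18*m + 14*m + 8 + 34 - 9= c*(3*m + 9) - 5*m^2 - 4*m + 33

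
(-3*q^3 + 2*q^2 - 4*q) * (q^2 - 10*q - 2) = -3*q^5 + 32*q^4 - 18*q^3 + 36*q^2 + 8*q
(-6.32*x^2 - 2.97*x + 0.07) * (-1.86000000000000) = 11.7552*x^2 + 5.5242*x - 0.1302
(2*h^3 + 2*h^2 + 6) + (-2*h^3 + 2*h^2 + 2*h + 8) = 4*h^2 + 2*h + 14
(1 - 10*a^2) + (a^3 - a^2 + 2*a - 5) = a^3 - 11*a^2 + 2*a - 4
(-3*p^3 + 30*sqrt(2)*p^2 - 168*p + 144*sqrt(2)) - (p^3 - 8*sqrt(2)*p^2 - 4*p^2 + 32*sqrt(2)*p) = -4*p^3 + 4*p^2 + 38*sqrt(2)*p^2 - 168*p - 32*sqrt(2)*p + 144*sqrt(2)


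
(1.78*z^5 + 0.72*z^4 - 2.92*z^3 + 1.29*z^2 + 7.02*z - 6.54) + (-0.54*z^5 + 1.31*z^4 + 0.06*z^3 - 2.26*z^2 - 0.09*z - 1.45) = 1.24*z^5 + 2.03*z^4 - 2.86*z^3 - 0.97*z^2 + 6.93*z - 7.99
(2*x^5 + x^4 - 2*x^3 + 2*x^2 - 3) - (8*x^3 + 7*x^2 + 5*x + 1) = 2*x^5 + x^4 - 10*x^3 - 5*x^2 - 5*x - 4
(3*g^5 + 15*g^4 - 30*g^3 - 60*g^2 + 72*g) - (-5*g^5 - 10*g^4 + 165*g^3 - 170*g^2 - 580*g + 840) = 8*g^5 + 25*g^4 - 195*g^3 + 110*g^2 + 652*g - 840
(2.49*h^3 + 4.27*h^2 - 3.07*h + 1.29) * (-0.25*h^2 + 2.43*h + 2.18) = -0.6225*h^5 + 4.9832*h^4 + 16.5718*h^3 + 1.526*h^2 - 3.5579*h + 2.8122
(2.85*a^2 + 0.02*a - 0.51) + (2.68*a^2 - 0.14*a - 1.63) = 5.53*a^2 - 0.12*a - 2.14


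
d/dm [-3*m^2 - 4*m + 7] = -6*m - 4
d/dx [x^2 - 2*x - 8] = 2*x - 2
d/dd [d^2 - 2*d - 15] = 2*d - 2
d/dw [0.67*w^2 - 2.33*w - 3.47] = 1.34*w - 2.33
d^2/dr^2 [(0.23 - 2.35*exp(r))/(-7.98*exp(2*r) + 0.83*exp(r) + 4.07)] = (149.64894*exp(4*r) - 43.020978*exp(3*r) + 462.518406*exp(2*r) - 37.977294*exp(r) + 39.704478)*exp(r)/(508.169592*exp(6*r) - 158.564196*exp(5*r) - 761.045418*exp(4*r) + 161.171641*exp(3*r) + 388.152237*exp(2*r) - 41.246601*exp(r) - 67.419143)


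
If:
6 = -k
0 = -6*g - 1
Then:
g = -1/6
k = -6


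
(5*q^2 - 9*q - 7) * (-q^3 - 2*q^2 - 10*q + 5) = -5*q^5 - q^4 - 25*q^3 + 129*q^2 + 25*q - 35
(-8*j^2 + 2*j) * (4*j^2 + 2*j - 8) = -32*j^4 - 8*j^3 + 68*j^2 - 16*j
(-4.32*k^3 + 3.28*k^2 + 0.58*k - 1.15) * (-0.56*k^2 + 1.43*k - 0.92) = 2.4192*k^5 - 8.0144*k^4 + 8.34*k^3 - 1.5442*k^2 - 2.1781*k + 1.058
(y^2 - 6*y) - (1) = y^2 - 6*y - 1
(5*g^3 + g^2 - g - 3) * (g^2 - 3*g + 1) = 5*g^5 - 14*g^4 + g^3 + g^2 + 8*g - 3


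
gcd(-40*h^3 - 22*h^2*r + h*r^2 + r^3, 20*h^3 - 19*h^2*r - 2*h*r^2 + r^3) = -20*h^2 - h*r + r^2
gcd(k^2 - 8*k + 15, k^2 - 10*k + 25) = k - 5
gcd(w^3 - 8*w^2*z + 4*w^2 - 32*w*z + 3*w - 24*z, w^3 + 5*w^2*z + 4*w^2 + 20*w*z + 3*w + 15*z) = w^2 + 4*w + 3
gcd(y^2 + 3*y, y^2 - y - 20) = 1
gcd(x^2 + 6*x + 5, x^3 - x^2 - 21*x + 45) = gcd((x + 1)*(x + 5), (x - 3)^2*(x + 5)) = x + 5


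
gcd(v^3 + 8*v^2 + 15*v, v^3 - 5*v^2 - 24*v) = v^2 + 3*v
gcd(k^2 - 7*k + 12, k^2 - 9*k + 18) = k - 3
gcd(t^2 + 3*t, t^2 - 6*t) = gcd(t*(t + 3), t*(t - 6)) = t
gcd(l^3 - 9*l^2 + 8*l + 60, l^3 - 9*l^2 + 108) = l - 6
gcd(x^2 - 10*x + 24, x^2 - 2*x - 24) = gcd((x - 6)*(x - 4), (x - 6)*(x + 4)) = x - 6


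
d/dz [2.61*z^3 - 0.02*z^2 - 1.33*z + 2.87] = 7.83*z^2 - 0.04*z - 1.33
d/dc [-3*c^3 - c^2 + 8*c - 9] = -9*c^2 - 2*c + 8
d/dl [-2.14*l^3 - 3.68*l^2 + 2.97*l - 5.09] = -6.42*l^2 - 7.36*l + 2.97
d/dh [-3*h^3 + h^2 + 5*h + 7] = -9*h^2 + 2*h + 5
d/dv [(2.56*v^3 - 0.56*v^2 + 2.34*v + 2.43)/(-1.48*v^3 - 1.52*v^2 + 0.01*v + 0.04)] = (-4.72*v^4 + 6.9776*v^3 + 14.6476*v^2 + 7.3424*v + 0.0693)/(2.1904*v^6 + 4.4992*v^5 + 2.2808*v^4 - 0.1488*v^3 - 0.1215*v^2 + 0.0008*v + 0.0016)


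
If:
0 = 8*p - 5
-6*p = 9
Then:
No Solution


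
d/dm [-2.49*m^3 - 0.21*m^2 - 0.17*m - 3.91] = -7.47*m^2 - 0.42*m - 0.17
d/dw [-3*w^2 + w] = 1 - 6*w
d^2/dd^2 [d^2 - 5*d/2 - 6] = 2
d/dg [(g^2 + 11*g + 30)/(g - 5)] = (g^2 - 10*g - 85)/(g^2 - 10*g + 25)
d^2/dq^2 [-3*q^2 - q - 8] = -6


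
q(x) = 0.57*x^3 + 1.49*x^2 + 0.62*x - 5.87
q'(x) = 1.71*x^2 + 2.98*x + 0.62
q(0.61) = -4.81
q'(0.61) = 3.07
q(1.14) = -2.38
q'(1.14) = 6.24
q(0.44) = -5.26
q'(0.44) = 2.26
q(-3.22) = -11.45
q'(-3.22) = 8.75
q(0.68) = -4.58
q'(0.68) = 3.44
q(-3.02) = -9.85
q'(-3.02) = 7.22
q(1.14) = -2.38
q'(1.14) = 6.24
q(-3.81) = -18.13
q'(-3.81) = 14.09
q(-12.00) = -783.71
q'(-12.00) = 211.10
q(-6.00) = -79.07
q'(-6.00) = 44.30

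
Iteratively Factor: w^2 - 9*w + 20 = (w - 5)*(w - 4)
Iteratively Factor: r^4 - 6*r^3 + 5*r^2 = (r)*(r^3 - 6*r^2 + 5*r) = r^2*(r^2 - 6*r + 5) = r^2*(r - 1)*(r - 5)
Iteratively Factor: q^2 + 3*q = (q + 3)*(q)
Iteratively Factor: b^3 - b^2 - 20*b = (b - 5)*(b^2 + 4*b) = b*(b - 5)*(b + 4)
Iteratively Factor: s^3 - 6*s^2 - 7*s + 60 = (s - 5)*(s^2 - s - 12) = (s - 5)*(s + 3)*(s - 4)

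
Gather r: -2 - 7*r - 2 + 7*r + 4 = 0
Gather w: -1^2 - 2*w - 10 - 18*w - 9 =-20*w - 20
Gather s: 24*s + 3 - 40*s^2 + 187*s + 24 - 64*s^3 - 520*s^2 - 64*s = -64*s^3 - 560*s^2 + 147*s + 27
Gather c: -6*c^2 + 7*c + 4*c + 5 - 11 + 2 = -6*c^2 + 11*c - 4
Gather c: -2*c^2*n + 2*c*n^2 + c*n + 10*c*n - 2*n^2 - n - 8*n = -2*c^2*n + c*(2*n^2 + 11*n) - 2*n^2 - 9*n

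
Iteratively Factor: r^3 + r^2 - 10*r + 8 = (r - 2)*(r^2 + 3*r - 4) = (r - 2)*(r + 4)*(r - 1)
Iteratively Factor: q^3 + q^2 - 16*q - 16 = (q - 4)*(q^2 + 5*q + 4) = (q - 4)*(q + 4)*(q + 1)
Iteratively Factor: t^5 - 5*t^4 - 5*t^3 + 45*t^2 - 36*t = (t - 1)*(t^4 - 4*t^3 - 9*t^2 + 36*t) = t*(t - 1)*(t^3 - 4*t^2 - 9*t + 36) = t*(t - 3)*(t - 1)*(t^2 - t - 12) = t*(t - 4)*(t - 3)*(t - 1)*(t + 3)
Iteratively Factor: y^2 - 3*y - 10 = (y + 2)*(y - 5)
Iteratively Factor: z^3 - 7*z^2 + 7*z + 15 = (z - 5)*(z^2 - 2*z - 3) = (z - 5)*(z - 3)*(z + 1)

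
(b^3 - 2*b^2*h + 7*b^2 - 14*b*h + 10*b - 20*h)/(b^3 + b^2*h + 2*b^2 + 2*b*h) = (b^2 - 2*b*h + 5*b - 10*h)/(b*(b + h))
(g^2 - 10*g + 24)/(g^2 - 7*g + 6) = (g - 4)/(g - 1)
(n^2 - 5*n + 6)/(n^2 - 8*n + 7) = (n^2 - 5*n + 6)/(n^2 - 8*n + 7)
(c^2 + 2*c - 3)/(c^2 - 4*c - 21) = (c - 1)/(c - 7)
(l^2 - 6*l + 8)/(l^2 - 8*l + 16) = (l - 2)/(l - 4)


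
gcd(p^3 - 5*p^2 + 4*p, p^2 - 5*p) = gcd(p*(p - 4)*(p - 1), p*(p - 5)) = p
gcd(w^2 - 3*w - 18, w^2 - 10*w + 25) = 1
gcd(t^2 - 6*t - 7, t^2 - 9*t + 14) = t - 7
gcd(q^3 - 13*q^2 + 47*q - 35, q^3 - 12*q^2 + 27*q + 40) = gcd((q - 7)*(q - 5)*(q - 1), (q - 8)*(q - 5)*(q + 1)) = q - 5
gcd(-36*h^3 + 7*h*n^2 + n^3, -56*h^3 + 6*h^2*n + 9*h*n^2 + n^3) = 2*h - n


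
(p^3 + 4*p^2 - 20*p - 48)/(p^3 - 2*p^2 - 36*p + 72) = (p^2 - 2*p - 8)/(p^2 - 8*p + 12)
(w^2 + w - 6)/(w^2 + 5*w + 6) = (w - 2)/(w + 2)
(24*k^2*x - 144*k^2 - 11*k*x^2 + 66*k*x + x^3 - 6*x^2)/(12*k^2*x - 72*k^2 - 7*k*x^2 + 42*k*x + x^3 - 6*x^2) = (-8*k + x)/(-4*k + x)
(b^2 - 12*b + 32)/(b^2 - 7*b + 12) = (b - 8)/(b - 3)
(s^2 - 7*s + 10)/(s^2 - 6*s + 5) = (s - 2)/(s - 1)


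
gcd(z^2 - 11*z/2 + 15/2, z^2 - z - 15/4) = z - 5/2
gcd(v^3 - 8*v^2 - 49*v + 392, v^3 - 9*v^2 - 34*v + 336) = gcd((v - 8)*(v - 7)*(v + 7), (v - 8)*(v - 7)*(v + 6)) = v^2 - 15*v + 56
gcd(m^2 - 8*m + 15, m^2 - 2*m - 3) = m - 3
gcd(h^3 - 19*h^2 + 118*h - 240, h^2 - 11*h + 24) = h - 8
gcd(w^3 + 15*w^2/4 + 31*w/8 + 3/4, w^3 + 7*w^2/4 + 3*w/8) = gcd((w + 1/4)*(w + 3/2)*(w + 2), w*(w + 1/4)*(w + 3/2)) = w^2 + 7*w/4 + 3/8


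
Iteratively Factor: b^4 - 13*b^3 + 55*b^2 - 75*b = (b - 3)*(b^3 - 10*b^2 + 25*b) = (b - 5)*(b - 3)*(b^2 - 5*b) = (b - 5)^2*(b - 3)*(b)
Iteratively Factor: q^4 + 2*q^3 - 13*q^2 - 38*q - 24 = (q + 2)*(q^3 - 13*q - 12) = (q + 1)*(q + 2)*(q^2 - q - 12) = (q + 1)*(q + 2)*(q + 3)*(q - 4)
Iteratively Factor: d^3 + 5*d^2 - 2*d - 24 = (d + 3)*(d^2 + 2*d - 8) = (d + 3)*(d + 4)*(d - 2)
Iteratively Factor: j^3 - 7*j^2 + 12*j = (j)*(j^2 - 7*j + 12) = j*(j - 3)*(j - 4)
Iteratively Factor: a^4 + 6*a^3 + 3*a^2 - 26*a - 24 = (a - 2)*(a^3 + 8*a^2 + 19*a + 12) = (a - 2)*(a + 1)*(a^2 + 7*a + 12) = (a - 2)*(a + 1)*(a + 3)*(a + 4)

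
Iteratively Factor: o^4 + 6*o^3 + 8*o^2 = (o)*(o^3 + 6*o^2 + 8*o) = o*(o + 4)*(o^2 + 2*o) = o^2*(o + 4)*(o + 2)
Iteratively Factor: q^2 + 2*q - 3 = (q - 1)*(q + 3)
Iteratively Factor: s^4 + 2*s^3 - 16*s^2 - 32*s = (s + 4)*(s^3 - 2*s^2 - 8*s) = (s - 4)*(s + 4)*(s^2 + 2*s) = s*(s - 4)*(s + 4)*(s + 2)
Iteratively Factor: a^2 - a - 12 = (a + 3)*(a - 4)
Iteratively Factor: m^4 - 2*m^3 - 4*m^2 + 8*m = (m)*(m^3 - 2*m^2 - 4*m + 8) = m*(m + 2)*(m^2 - 4*m + 4) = m*(m - 2)*(m + 2)*(m - 2)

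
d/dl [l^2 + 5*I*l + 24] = 2*l + 5*I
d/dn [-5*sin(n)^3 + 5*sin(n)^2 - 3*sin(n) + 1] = (-15*sin(n)^2 + 10*sin(n) - 3)*cos(n)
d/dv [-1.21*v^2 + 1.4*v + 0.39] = 1.4 - 2.42*v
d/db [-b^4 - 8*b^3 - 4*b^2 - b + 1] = -4*b^3 - 24*b^2 - 8*b - 1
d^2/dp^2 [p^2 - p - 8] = 2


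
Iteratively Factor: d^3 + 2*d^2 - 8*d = (d + 4)*(d^2 - 2*d) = (d - 2)*(d + 4)*(d)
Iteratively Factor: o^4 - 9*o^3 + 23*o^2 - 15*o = (o - 1)*(o^3 - 8*o^2 + 15*o) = (o - 5)*(o - 1)*(o^2 - 3*o) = o*(o - 5)*(o - 1)*(o - 3)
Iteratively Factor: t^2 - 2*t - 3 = (t - 3)*(t + 1)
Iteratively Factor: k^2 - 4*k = (k)*(k - 4)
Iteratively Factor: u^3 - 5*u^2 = (u)*(u^2 - 5*u) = u^2*(u - 5)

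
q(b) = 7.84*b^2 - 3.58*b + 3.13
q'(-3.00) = -50.62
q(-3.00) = 84.43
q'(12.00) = 184.58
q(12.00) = 1089.13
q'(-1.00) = -19.26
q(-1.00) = 14.55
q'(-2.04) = -35.57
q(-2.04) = 43.06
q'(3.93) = 58.04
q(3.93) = 110.15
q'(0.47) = 3.79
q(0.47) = 3.18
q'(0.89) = 10.38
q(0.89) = 6.15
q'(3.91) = 57.73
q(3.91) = 108.99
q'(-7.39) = -119.46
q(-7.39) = 457.75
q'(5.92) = 89.25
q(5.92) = 256.70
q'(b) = 15.68*b - 3.58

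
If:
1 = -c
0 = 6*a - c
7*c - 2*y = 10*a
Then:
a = -1/6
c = -1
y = -8/3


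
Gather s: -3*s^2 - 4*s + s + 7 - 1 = -3*s^2 - 3*s + 6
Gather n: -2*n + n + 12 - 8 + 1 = 5 - n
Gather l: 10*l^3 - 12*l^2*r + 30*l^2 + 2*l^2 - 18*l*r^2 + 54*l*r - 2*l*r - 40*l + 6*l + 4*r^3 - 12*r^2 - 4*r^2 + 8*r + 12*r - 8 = 10*l^3 + l^2*(32 - 12*r) + l*(-18*r^2 + 52*r - 34) + 4*r^3 - 16*r^2 + 20*r - 8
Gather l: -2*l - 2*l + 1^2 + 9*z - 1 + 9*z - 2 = -4*l + 18*z - 2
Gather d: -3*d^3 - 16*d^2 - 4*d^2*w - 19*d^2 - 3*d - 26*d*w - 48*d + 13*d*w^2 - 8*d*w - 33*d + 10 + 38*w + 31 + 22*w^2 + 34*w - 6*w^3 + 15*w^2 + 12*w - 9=-3*d^3 + d^2*(-4*w - 35) + d*(13*w^2 - 34*w - 84) - 6*w^3 + 37*w^2 + 84*w + 32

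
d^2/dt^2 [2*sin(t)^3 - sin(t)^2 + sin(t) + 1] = -18*sin(t)^3 + 4*sin(t)^2 + 11*sin(t) - 2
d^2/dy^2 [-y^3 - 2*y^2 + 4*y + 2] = -6*y - 4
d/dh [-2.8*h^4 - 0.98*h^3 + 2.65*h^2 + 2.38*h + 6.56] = -11.2*h^3 - 2.94*h^2 + 5.3*h + 2.38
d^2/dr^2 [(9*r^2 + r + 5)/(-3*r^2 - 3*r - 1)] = 36*(4*r^3 - 3*r^2 - 7*r - 2)/(27*r^6 + 81*r^5 + 108*r^4 + 81*r^3 + 36*r^2 + 9*r + 1)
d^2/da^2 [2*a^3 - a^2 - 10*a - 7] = 12*a - 2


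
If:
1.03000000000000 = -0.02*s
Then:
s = -51.50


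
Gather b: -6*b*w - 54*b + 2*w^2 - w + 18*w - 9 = b*(-6*w - 54) + 2*w^2 + 17*w - 9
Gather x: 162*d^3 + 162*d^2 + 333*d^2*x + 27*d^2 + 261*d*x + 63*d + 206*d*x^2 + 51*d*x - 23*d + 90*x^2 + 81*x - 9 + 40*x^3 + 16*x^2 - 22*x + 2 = 162*d^3 + 189*d^2 + 40*d + 40*x^3 + x^2*(206*d + 106) + x*(333*d^2 + 312*d + 59) - 7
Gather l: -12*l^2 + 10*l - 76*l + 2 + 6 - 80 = -12*l^2 - 66*l - 72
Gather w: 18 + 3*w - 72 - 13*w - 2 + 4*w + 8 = -6*w - 48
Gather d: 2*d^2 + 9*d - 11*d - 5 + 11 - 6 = 2*d^2 - 2*d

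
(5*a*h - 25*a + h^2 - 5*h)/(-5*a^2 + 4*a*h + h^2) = (5 - h)/(a - h)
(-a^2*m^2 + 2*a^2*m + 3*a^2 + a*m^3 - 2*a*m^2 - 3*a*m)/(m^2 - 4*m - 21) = a*(a*m^2 - 2*a*m - 3*a - m^3 + 2*m^2 + 3*m)/(-m^2 + 4*m + 21)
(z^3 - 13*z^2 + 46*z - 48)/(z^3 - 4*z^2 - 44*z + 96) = (z - 3)/(z + 6)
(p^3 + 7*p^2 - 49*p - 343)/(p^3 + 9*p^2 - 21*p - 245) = (p - 7)/(p - 5)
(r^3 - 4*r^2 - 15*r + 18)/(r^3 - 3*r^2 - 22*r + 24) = (r + 3)/(r + 4)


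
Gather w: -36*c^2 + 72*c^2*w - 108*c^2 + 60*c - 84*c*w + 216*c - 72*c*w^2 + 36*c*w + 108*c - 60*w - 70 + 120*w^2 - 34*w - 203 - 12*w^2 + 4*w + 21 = -144*c^2 + 384*c + w^2*(108 - 72*c) + w*(72*c^2 - 48*c - 90) - 252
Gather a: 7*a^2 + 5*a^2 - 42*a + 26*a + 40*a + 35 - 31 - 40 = 12*a^2 + 24*a - 36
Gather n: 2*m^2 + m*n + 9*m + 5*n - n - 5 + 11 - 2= 2*m^2 + 9*m + n*(m + 4) + 4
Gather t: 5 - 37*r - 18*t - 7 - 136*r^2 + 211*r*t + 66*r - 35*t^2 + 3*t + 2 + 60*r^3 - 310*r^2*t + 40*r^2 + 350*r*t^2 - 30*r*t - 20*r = 60*r^3 - 96*r^2 + 9*r + t^2*(350*r - 35) + t*(-310*r^2 + 181*r - 15)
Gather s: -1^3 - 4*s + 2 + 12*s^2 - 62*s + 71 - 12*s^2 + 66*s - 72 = 0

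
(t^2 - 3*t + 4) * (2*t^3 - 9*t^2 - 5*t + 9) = 2*t^5 - 15*t^4 + 30*t^3 - 12*t^2 - 47*t + 36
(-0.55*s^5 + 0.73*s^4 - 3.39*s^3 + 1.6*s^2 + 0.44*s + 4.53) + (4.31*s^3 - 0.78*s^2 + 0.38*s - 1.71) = -0.55*s^5 + 0.73*s^4 + 0.919999999999999*s^3 + 0.82*s^2 + 0.82*s + 2.82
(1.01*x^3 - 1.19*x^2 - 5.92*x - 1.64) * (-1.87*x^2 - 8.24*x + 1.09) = -1.8887*x^5 - 6.0971*x^4 + 21.9769*x^3 + 50.5505*x^2 + 7.0608*x - 1.7876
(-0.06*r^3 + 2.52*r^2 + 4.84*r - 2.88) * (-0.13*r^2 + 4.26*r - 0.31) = 0.0078*r^5 - 0.5832*r^4 + 10.1246*r^3 + 20.2116*r^2 - 13.7692*r + 0.8928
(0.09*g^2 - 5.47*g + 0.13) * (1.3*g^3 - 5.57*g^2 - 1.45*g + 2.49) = 0.117*g^5 - 7.6123*g^4 + 30.5064*g^3 + 7.4315*g^2 - 13.8088*g + 0.3237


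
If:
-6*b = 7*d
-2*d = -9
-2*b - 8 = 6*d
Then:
No Solution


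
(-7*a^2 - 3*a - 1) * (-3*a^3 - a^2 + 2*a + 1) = 21*a^5 + 16*a^4 - 8*a^3 - 12*a^2 - 5*a - 1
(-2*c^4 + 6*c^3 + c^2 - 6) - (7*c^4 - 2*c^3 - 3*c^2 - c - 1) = -9*c^4 + 8*c^3 + 4*c^2 + c - 5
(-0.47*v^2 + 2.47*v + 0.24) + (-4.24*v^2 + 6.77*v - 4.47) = -4.71*v^2 + 9.24*v - 4.23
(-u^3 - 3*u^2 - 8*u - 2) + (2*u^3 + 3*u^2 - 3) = u^3 - 8*u - 5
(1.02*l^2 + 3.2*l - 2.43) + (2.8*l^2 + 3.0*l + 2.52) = 3.82*l^2 + 6.2*l + 0.0899999999999999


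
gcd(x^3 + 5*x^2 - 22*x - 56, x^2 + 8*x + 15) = 1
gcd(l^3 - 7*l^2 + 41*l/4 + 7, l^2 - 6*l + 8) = l - 4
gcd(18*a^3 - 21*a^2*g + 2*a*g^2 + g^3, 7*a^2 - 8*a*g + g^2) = a - g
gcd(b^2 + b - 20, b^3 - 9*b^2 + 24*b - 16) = b - 4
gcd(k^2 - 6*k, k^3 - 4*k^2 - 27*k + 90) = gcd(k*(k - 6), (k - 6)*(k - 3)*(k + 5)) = k - 6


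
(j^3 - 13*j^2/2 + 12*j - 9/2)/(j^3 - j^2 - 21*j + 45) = (j - 1/2)/(j + 5)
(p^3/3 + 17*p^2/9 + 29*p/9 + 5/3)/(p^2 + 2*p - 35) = (3*p^3 + 17*p^2 + 29*p + 15)/(9*(p^2 + 2*p - 35))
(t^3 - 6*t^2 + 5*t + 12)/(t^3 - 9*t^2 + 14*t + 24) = (t - 3)/(t - 6)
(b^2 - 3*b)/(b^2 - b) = (b - 3)/(b - 1)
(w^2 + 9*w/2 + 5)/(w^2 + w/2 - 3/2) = (2*w^2 + 9*w + 10)/(2*w^2 + w - 3)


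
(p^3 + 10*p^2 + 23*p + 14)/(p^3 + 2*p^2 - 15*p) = (p^3 + 10*p^2 + 23*p + 14)/(p*(p^2 + 2*p - 15))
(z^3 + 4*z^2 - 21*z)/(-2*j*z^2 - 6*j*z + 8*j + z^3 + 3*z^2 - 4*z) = z*(-z^2 - 4*z + 21)/(2*j*z^2 + 6*j*z - 8*j - z^3 - 3*z^2 + 4*z)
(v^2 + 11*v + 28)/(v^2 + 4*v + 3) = (v^2 + 11*v + 28)/(v^2 + 4*v + 3)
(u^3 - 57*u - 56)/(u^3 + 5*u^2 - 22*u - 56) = (u^2 - 7*u - 8)/(u^2 - 2*u - 8)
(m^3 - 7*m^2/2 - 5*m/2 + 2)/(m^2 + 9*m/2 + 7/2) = (2*m^2 - 9*m + 4)/(2*m + 7)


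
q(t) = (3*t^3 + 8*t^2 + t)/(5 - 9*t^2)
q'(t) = 18*t*(3*t^3 + 8*t^2 + t)/(5 - 9*t^2)^2 + (9*t^2 + 16*t + 1)/(5 - 9*t^2)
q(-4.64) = 0.70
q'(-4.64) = -0.33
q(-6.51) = 1.32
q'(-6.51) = -0.33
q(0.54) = 1.41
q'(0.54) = 10.92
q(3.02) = -2.06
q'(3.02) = -0.25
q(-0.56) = 0.65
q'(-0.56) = -5.38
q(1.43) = -1.98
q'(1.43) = 0.65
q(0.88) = -4.63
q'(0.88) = 26.04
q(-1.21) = -0.63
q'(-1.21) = -1.06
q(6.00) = -2.95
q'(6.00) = -0.32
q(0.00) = 0.00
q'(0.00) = 0.20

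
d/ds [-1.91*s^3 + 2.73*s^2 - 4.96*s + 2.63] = -5.73*s^2 + 5.46*s - 4.96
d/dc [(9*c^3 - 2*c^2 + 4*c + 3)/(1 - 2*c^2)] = (-18*c^4 + 35*c^2 + 8*c + 4)/(4*c^4 - 4*c^2 + 1)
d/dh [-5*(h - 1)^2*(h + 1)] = -15*h^2 + 10*h + 5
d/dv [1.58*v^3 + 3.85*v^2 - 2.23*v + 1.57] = 4.74*v^2 + 7.7*v - 2.23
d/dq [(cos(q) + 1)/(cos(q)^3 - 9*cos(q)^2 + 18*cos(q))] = 2*(cos(q)^3 - 3*cos(q)^2 - 9*cos(q) + 9)*sin(q)/((cos(q) - 6)^2*(cos(q) - 3)^2*cos(q)^2)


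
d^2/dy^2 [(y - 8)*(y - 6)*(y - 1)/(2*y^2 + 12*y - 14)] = 195/(y^3 + 21*y^2 + 147*y + 343)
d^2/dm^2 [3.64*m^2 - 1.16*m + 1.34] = 7.28000000000000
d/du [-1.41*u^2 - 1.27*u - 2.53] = -2.82*u - 1.27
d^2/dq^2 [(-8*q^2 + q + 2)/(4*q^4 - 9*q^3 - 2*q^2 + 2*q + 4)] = 2*(-384*q^8 + 960*q^7 - 680*q^6 - 477*q^5 + 1962*q^4 - 1866*q^3 - 252*q^2 + 216*q - 112)/(64*q^12 - 432*q^11 + 876*q^10 - 201*q^9 - 678*q^8 - 582*q^7 + 1036*q^6 + 540*q^5 - 216*q^4 - 520*q^3 - 48*q^2 + 96*q + 64)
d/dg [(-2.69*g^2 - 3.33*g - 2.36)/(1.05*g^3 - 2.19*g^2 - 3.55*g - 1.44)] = (2.8245*g^4 + 6.993*g^3 + 9.6908*g^2 - 2.5896*g - 3.5828)/(1.1025*g^6 - 4.599*g^5 - 2.6589*g^4 + 12.525*g^3 + 18.9097*g^2 + 10.224*g + 2.0736)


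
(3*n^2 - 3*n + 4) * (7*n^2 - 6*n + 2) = 21*n^4 - 39*n^3 + 52*n^2 - 30*n + 8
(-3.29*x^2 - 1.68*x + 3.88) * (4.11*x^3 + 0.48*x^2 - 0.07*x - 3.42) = -13.5219*x^5 - 8.484*x^4 + 15.3707*x^3 + 13.2318*x^2 + 5.474*x - 13.2696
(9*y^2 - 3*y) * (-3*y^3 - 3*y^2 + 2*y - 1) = -27*y^5 - 18*y^4 + 27*y^3 - 15*y^2 + 3*y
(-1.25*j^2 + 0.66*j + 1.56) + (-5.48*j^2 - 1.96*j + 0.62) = -6.73*j^2 - 1.3*j + 2.18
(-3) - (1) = -4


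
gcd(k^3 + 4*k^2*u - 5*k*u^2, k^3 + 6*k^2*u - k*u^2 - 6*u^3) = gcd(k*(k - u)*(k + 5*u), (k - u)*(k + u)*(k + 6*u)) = -k + u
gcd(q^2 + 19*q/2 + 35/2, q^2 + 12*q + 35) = q + 7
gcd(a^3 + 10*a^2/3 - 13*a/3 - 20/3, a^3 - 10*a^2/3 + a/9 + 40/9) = a^2 - 2*a/3 - 5/3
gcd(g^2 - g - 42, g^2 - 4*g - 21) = g - 7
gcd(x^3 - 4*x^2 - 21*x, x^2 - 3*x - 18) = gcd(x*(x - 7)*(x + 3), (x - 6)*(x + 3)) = x + 3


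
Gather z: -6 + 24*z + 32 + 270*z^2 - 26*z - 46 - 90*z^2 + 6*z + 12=180*z^2 + 4*z - 8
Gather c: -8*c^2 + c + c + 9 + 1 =-8*c^2 + 2*c + 10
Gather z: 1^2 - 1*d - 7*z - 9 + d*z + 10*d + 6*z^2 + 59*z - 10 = 9*d + 6*z^2 + z*(d + 52) - 18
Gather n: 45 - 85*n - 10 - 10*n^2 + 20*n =-10*n^2 - 65*n + 35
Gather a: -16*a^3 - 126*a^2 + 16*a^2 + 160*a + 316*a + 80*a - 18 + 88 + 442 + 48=-16*a^3 - 110*a^2 + 556*a + 560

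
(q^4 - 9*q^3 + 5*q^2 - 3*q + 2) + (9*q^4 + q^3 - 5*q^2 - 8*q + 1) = 10*q^4 - 8*q^3 - 11*q + 3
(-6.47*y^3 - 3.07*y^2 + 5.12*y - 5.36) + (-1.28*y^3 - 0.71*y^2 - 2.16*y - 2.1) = -7.75*y^3 - 3.78*y^2 + 2.96*y - 7.46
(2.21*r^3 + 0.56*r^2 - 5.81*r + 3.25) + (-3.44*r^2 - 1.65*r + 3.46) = 2.21*r^3 - 2.88*r^2 - 7.46*r + 6.71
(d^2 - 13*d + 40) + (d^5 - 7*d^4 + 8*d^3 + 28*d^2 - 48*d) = d^5 - 7*d^4 + 8*d^3 + 29*d^2 - 61*d + 40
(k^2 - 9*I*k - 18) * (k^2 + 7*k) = k^4 + 7*k^3 - 9*I*k^3 - 18*k^2 - 63*I*k^2 - 126*k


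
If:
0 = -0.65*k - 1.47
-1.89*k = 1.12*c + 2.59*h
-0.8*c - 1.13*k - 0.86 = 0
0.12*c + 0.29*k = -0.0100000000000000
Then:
No Solution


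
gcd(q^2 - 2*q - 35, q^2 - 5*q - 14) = q - 7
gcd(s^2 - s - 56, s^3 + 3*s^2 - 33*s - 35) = s + 7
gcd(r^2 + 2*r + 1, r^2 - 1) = r + 1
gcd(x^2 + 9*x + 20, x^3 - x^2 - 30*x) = x + 5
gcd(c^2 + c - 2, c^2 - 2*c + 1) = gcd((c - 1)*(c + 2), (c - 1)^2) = c - 1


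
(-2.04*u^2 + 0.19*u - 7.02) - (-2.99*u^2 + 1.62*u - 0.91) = 0.95*u^2 - 1.43*u - 6.11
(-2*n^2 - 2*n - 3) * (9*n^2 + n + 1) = -18*n^4 - 20*n^3 - 31*n^2 - 5*n - 3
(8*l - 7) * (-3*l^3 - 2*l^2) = -24*l^4 + 5*l^3 + 14*l^2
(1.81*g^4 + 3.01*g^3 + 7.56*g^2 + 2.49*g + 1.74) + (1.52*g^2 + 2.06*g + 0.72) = 1.81*g^4 + 3.01*g^3 + 9.08*g^2 + 4.55*g + 2.46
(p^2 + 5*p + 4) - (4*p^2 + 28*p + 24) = -3*p^2 - 23*p - 20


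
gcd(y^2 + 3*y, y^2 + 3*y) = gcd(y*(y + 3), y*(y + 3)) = y^2 + 3*y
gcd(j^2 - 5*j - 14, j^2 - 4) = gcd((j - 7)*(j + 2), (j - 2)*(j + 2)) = j + 2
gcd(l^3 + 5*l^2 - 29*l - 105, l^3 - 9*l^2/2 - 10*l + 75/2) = l^2 - 2*l - 15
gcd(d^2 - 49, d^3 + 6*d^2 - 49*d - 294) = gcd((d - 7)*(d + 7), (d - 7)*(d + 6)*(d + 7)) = d^2 - 49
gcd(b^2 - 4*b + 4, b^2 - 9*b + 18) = 1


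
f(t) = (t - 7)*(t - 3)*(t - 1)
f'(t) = (t - 7)*(t - 3) + (t - 7)*(t - 1) + (t - 3)*(t - 1) = 3*t^2 - 22*t + 31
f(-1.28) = -80.80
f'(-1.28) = 64.08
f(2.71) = 2.13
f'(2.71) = -6.59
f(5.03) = -16.12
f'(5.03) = -3.76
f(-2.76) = -211.38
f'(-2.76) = 114.57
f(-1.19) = -75.15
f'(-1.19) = 61.43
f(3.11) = -0.90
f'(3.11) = -8.40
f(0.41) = -10.07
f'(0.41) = 22.48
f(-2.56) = -189.23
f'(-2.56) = 106.98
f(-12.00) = -3705.00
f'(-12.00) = 727.00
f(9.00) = 96.00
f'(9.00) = 76.00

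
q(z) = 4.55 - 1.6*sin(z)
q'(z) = -1.6*cos(z)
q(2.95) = 4.25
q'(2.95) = 1.57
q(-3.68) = 3.73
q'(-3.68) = 1.37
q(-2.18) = 5.86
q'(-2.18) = 0.92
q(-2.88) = 4.96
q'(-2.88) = 1.55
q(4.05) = 5.81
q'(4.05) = 0.98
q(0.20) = 4.23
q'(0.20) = -1.57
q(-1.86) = 6.08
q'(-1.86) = 0.46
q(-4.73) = 2.95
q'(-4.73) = -0.03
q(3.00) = 4.32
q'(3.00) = 1.58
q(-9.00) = 5.21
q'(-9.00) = 1.46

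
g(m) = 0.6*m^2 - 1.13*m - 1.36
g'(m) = 1.2*m - 1.13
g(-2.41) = 4.85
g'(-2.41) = -4.02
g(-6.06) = 27.52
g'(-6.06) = -8.40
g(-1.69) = 2.26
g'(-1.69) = -3.16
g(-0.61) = -0.45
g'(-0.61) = -1.86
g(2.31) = -0.77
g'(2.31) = 1.64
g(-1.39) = 1.37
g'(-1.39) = -2.80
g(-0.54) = -0.57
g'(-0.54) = -1.78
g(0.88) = -1.89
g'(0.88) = -0.07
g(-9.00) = 57.41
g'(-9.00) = -11.93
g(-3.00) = 7.43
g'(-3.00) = -4.73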